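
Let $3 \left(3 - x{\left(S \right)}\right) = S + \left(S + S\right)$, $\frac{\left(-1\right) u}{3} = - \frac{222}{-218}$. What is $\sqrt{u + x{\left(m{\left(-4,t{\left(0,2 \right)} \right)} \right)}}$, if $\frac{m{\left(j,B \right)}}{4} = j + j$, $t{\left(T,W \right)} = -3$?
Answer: $\frac{\sqrt{379538}}{109} \approx 5.652$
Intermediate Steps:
$m{\left(j,B \right)} = 8 j$ ($m{\left(j,B \right)} = 4 \left(j + j\right) = 4 \cdot 2 j = 8 j$)
$u = - \frac{333}{109}$ ($u = - 3 \left(- \frac{222}{-218}\right) = - 3 \left(\left(-222\right) \left(- \frac{1}{218}\right)\right) = \left(-3\right) \frac{111}{109} = - \frac{333}{109} \approx -3.055$)
$x{\left(S \right)} = 3 - S$ ($x{\left(S \right)} = 3 - \frac{S + \left(S + S\right)}{3} = 3 - \frac{S + 2 S}{3} = 3 - \frac{3 S}{3} = 3 - S$)
$\sqrt{u + x{\left(m{\left(-4,t{\left(0,2 \right)} \right)} \right)}} = \sqrt{- \frac{333}{109} - \left(-3 + 8 \left(-4\right)\right)} = \sqrt{- \frac{333}{109} + \left(3 - -32\right)} = \sqrt{- \frac{333}{109} + \left(3 + 32\right)} = \sqrt{- \frac{333}{109} + 35} = \sqrt{\frac{3482}{109}} = \frac{\sqrt{379538}}{109}$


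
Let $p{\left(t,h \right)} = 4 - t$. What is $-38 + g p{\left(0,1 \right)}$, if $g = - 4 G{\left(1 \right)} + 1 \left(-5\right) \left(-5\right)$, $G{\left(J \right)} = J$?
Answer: $46$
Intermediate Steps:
$g = 21$ ($g = \left(-4\right) 1 + 1 \left(-5\right) \left(-5\right) = -4 - -25 = -4 + 25 = 21$)
$-38 + g p{\left(0,1 \right)} = -38 + 21 \left(4 - 0\right) = -38 + 21 \left(4 + 0\right) = -38 + 21 \cdot 4 = -38 + 84 = 46$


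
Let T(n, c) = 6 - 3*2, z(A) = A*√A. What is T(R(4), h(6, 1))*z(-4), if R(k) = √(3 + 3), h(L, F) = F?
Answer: 0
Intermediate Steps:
R(k) = √6
z(A) = A^(3/2)
T(n, c) = 0 (T(n, c) = 6 - 6 = 0)
T(R(4), h(6, 1))*z(-4) = 0*(-4)^(3/2) = 0*(-8*I) = 0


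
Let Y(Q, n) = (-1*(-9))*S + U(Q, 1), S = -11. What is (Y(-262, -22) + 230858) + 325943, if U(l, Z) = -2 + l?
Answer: 556438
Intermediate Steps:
Y(Q, n) = -101 + Q (Y(Q, n) = -1*(-9)*(-11) + (-2 + Q) = 9*(-11) + (-2 + Q) = -99 + (-2 + Q) = -101 + Q)
(Y(-262, -22) + 230858) + 325943 = ((-101 - 262) + 230858) + 325943 = (-363 + 230858) + 325943 = 230495 + 325943 = 556438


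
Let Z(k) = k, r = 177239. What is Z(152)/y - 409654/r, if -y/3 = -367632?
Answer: -56472352207/24434523018 ≈ -2.3112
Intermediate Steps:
y = 1102896 (y = -3*(-367632) = 1102896)
Z(152)/y - 409654/r = 152/1102896 - 409654/177239 = 152*(1/1102896) - 409654*1/177239 = 19/137862 - 409654/177239 = -56472352207/24434523018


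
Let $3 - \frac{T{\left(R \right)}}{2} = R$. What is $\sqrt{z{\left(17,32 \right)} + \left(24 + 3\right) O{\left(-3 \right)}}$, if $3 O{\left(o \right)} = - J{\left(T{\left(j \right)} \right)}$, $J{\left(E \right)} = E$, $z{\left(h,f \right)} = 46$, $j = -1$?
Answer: $i \sqrt{26} \approx 5.099 i$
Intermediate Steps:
$T{\left(R \right)} = 6 - 2 R$
$O{\left(o \right)} = - \frac{8}{3}$ ($O{\left(o \right)} = \frac{\left(-1\right) \left(6 - -2\right)}{3} = \frac{\left(-1\right) \left(6 + 2\right)}{3} = \frac{\left(-1\right) 8}{3} = \frac{1}{3} \left(-8\right) = - \frac{8}{3}$)
$\sqrt{z{\left(17,32 \right)} + \left(24 + 3\right) O{\left(-3 \right)}} = \sqrt{46 + \left(24 + 3\right) \left(- \frac{8}{3}\right)} = \sqrt{46 + 27 \left(- \frac{8}{3}\right)} = \sqrt{46 - 72} = \sqrt{-26} = i \sqrt{26}$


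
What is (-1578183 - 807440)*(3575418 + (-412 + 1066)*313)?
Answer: -9017941214760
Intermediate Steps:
(-1578183 - 807440)*(3575418 + (-412 + 1066)*313) = -2385623*(3575418 + 654*313) = -2385623*(3575418 + 204702) = -2385623*3780120 = -9017941214760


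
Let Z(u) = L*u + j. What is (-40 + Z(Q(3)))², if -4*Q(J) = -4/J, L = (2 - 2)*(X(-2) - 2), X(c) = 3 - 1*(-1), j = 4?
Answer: 1296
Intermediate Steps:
X(c) = 4 (X(c) = 3 + 1 = 4)
L = 0 (L = (2 - 2)*(4 - 2) = 0*2 = 0)
Q(J) = 1/J (Q(J) = -(-1)/J = 1/J)
Z(u) = 4 (Z(u) = 0*u + 4 = 0 + 4 = 4)
(-40 + Z(Q(3)))² = (-40 + 4)² = (-36)² = 1296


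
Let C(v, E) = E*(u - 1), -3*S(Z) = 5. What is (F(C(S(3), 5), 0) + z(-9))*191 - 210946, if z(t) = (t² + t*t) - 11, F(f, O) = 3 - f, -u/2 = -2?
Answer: -184397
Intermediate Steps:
u = 4 (u = -2*(-2) = 4)
S(Z) = -5/3 (S(Z) = -⅓*5 = -5/3)
C(v, E) = 3*E (C(v, E) = E*(4 - 1) = E*3 = 3*E)
z(t) = -11 + 2*t² (z(t) = (t² + t²) - 11 = 2*t² - 11 = -11 + 2*t²)
(F(C(S(3), 5), 0) + z(-9))*191 - 210946 = ((3 - 3*5) + (-11 + 2*(-9)²))*191 - 210946 = ((3 - 1*15) + (-11 + 2*81))*191 - 210946 = ((3 - 15) + (-11 + 162))*191 - 210946 = (-12 + 151)*191 - 210946 = 139*191 - 210946 = 26549 - 210946 = -184397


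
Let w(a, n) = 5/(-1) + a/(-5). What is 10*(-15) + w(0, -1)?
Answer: -155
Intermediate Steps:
w(a, n) = -5 - a/5 (w(a, n) = 5*(-1) + a*(-⅕) = -5 - a/5)
10*(-15) + w(0, -1) = 10*(-15) + (-5 - ⅕*0) = -150 + (-5 + 0) = -150 - 5 = -155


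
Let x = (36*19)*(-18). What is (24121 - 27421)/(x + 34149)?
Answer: -1100/7279 ≈ -0.15112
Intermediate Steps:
x = -12312 (x = 684*(-18) = -12312)
(24121 - 27421)/(x + 34149) = (24121 - 27421)/(-12312 + 34149) = -3300/21837 = -3300*1/21837 = -1100/7279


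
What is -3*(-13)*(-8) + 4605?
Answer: 4293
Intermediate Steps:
-3*(-13)*(-8) + 4605 = 39*(-8) + 4605 = -312 + 4605 = 4293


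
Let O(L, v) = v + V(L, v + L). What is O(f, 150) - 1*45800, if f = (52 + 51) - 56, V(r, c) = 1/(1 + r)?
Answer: -2191199/48 ≈ -45650.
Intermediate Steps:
f = 47 (f = 103 - 56 = 47)
O(L, v) = v + 1/(1 + L)
O(f, 150) - 1*45800 = (1 + 150*(1 + 47))/(1 + 47) - 1*45800 = (1 + 150*48)/48 - 45800 = (1 + 7200)/48 - 45800 = (1/48)*7201 - 45800 = 7201/48 - 45800 = -2191199/48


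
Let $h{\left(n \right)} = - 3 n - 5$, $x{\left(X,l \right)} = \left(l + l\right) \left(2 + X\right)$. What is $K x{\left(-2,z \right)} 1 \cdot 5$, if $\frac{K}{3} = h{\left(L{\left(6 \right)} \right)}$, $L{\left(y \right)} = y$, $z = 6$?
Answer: $0$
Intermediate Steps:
$x{\left(X,l \right)} = 2 l \left(2 + X\right)$
$h{\left(n \right)} = -5 - 3 n$
$K = -69$ ($K = 3 \left(-5 - 18\right) = 3 \left(-23\right) = -69$)
$K x{\left(-2,z \right)} 1 \cdot 5 = - 69 \cdot 2 \cdot 6 \left(2 - 2\right) 1 \cdot 5 = - 69 \cdot 2 \cdot 6 \cdot 0 \cdot 5 = - 69 \cdot 0 \cdot 5 = \left(-69\right) 0 = 0$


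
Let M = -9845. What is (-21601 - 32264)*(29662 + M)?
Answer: -1067442705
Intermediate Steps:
(-21601 - 32264)*(29662 + M) = (-21601 - 32264)*(29662 - 9845) = -53865*19817 = -1067442705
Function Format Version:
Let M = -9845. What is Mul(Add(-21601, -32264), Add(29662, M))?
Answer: -1067442705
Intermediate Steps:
Mul(Add(-21601, -32264), Add(29662, M)) = Mul(Add(-21601, -32264), Add(29662, -9845)) = Mul(-53865, 19817) = -1067442705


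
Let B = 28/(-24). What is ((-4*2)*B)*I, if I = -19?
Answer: -532/3 ≈ -177.33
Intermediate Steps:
B = -7/6 (B = 28*(-1/24) = -7/6 ≈ -1.1667)
((-4*2)*B)*I = (-4*2*(-7/6))*(-19) = -8*(-7/6)*(-19) = (28/3)*(-19) = -532/3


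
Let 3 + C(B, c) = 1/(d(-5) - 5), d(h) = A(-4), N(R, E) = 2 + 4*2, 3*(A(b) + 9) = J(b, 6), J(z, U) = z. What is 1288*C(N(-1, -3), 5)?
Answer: -3948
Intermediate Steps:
A(b) = -9 + b/3
N(R, E) = 10 (N(R, E) = 2 + 8 = 10)
d(h) = -31/3 (d(h) = -9 + (⅓)*(-4) = -9 - 4/3 = -31/3)
C(B, c) = -141/46 (C(B, c) = -3 + 1/(-31/3 - 5) = -3 + 1/(-46/3) = -3 - 3/46 = -141/46)
1288*C(N(-1, -3), 5) = 1288*(-141/46) = -3948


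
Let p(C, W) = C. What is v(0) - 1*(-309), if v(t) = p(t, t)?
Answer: 309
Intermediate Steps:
v(t) = t
v(0) - 1*(-309) = 0 - 1*(-309) = 0 + 309 = 309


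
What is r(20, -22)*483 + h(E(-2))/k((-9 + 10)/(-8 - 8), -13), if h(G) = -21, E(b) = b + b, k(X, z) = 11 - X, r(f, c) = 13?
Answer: 370349/59 ≈ 6277.1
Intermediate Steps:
E(b) = 2*b
r(20, -22)*483 + h(E(-2))/k((-9 + 10)/(-8 - 8), -13) = 13*483 - 21/(11 - (-9 + 10)/(-8 - 8)) = 6279 - 21/(11 - 1/(-16)) = 6279 - 21/(11 - (-1)/16) = 6279 - 21/(11 - 1*(-1/16)) = 6279 - 21/(11 + 1/16) = 6279 - 21/177/16 = 6279 - 21*16/177 = 6279 - 112/59 = 370349/59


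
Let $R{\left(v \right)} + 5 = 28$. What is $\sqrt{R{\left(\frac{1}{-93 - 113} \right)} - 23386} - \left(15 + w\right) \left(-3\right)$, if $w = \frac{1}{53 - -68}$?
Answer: $\frac{5448}{121} + i \sqrt{23363} \approx 45.025 + 152.85 i$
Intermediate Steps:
$R{\left(v \right)} = 23$ ($R{\left(v \right)} = -5 + 28 = 23$)
$w = \frac{1}{121}$ ($w = \frac{1}{53 + 68} = \frac{1}{121} \approx 0.0082645$)
$\sqrt{R{\left(\frac{1}{-93 - 113} \right)} - 23386} - \left(15 + w\right) \left(-3\right) = \sqrt{23 - 23386} - \left(15 + \frac{1}{121}\right) \left(-3\right) = \sqrt{-23363} - \frac{1816}{121} \left(-3\right) = i \sqrt{23363} - - \frac{5448}{121} = i \sqrt{23363} + \frac{5448}{121} = \frac{5448}{121} + i \sqrt{23363}$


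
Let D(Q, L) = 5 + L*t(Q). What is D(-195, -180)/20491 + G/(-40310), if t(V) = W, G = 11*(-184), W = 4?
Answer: 6326067/412996105 ≈ 0.015317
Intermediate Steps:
G = -2024
t(V) = 4
D(Q, L) = 5 + 4*L (D(Q, L) = 5 + L*4 = 5 + 4*L)
D(-195, -180)/20491 + G/(-40310) = (5 + 4*(-180))/20491 - 2024/(-40310) = (5 - 720)*(1/20491) - 2024*(-1/40310) = -715*1/20491 + 1012/20155 = -715/20491 + 1012/20155 = 6326067/412996105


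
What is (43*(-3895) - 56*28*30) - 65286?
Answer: -279811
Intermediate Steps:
(43*(-3895) - 56*28*30) - 65286 = (-167485 - 1568*30) - 65286 = (-167485 - 47040) - 65286 = -214525 - 65286 = -279811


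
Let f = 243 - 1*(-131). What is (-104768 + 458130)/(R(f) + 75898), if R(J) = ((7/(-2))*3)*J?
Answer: 353362/71971 ≈ 4.9098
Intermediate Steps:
f = 374 (f = 243 + 131 = 374)
R(J) = -21*J/2 (R(J) = ((7*(-1/2))*3)*J = (-7/2*3)*J = -21*J/2)
(-104768 + 458130)/(R(f) + 75898) = (-104768 + 458130)/(-21/2*374 + 75898) = 353362/(-3927 + 75898) = 353362/71971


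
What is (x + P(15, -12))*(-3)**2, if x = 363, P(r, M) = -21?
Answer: 3078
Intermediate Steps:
(x + P(15, -12))*(-3)**2 = (363 - 21)*(-3)**2 = 342*9 = 3078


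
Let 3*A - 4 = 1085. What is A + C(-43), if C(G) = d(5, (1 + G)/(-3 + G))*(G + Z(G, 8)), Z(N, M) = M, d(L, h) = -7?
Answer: 608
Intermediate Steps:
A = 363 (A = 4/3 + (⅓)*1085 = 4/3 + 1085/3 = 363)
C(G) = -56 - 7*G (C(G) = -7*(G + 8) = -7*(8 + G) = -56 - 7*G)
A + C(-43) = 363 + (-56 - 7*(-43)) = 363 + (-56 + 301) = 363 + 245 = 608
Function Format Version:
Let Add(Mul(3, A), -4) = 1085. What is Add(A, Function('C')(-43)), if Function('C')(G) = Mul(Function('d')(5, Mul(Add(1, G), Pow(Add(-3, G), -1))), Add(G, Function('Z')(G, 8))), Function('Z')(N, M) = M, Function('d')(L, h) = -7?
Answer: 608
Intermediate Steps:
A = 363 (A = Add(Rational(4, 3), Mul(Rational(1, 3), 1085)) = Add(Rational(4, 3), Rational(1085, 3)) = 363)
Function('C')(G) = Add(-56, Mul(-7, G)) (Function('C')(G) = Mul(-7, Add(G, 8)) = Mul(-7, Add(8, G)) = Add(-56, Mul(-7, G)))
Add(A, Function('C')(-43)) = Add(363, Add(-56, Mul(-7, -43))) = Add(363, Add(-56, 301)) = Add(363, 245) = 608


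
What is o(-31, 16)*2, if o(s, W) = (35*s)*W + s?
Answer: -34782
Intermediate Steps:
o(s, W) = s + 35*W*s (o(s, W) = 35*W*s + s = s + 35*W*s)
o(-31, 16)*2 = -31*(1 + 35*16)*2 = -31*(1 + 560)*2 = -31*561*2 = -17391*2 = -34782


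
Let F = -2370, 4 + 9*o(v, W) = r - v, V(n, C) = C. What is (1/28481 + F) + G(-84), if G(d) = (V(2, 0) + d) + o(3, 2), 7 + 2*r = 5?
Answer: -629259205/256329 ≈ -2454.9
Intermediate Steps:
r = -1 (r = -7/2 + (½)*5 = -7/2 + 5/2 = -1)
o(v, W) = -5/9 - v/9 (o(v, W) = -4/9 + (-1 - v)/9 = -4/9 + (-⅑ - v/9) = -5/9 - v/9)
G(d) = -8/9 + d (G(d) = (0 + d) + (-5/9 - ⅑*3) = d + (-5/9 - ⅓) = d - 8/9 = -8/9 + d)
(1/28481 + F) + G(-84) = (1/28481 - 2370) + (-8/9 - 84) = (1/28481 - 2370) - 764/9 = -67499969/28481 - 764/9 = -629259205/256329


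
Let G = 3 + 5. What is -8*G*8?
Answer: -512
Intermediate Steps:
G = 8
-8*G*8 = -8*8*8 = -64*8 = -512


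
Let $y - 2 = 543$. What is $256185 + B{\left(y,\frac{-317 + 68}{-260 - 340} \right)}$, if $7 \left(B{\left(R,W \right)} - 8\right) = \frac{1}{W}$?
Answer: $\frac{148848333}{581} \approx 2.5619 \cdot 10^{5}$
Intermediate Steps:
$y = 545$ ($y = 2 + 543 = 545$)
$B{\left(R,W \right)} = 8 + \frac{1}{7 W}$
$256185 + B{\left(y,\frac{-317 + 68}{-260 - 340} \right)} = 256185 + \left(8 + \frac{1}{7 \frac{-317 + 68}{-260 - 340}}\right) = 256185 + \left(8 + \frac{1}{7 \left(- \frac{249}{-600}\right)}\right) = 256185 + \left(8 + \frac{1}{7 \left(\left(-249\right) \left(- \frac{1}{600}\right)\right)}\right) = 256185 + \left(8 + \frac{1}{7 \cdot \frac{83}{200}}\right) = 256185 + \left(8 + \frac{1}{7} \cdot \frac{200}{83}\right) = 256185 + \left(8 + \frac{200}{581}\right) = 256185 + \frac{4848}{581} = \frac{148848333}{581}$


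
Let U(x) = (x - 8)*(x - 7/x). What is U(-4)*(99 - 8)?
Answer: 2457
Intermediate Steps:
U(x) = (-8 + x)*(x - 7/x)
U(-4)*(99 - 8) = (-7 + (-4)**2 - 8*(-4) + 56/(-4))*(99 - 8) = (-7 + 16 + 32 + 56*(-1/4))*91 = (-7 + 16 + 32 - 14)*91 = 27*91 = 2457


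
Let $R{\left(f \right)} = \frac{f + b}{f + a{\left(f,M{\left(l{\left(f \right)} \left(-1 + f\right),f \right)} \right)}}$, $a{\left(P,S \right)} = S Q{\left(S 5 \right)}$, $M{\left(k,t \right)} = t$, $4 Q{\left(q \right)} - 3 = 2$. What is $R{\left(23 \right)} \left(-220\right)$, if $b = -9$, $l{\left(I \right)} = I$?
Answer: $- \frac{12320}{207} \approx -59.517$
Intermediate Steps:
$Q{\left(q \right)} = \frac{5}{4}$ ($Q{\left(q \right)} = \frac{3}{4} + \frac{1}{4} \cdot 2 = \frac{3}{4} + \frac{1}{2} = \frac{5}{4}$)
$a{\left(P,S \right)} = \frac{5 S}{4}$ ($a{\left(P,S \right)} = S \frac{5}{4} = \frac{5 S}{4}$)
$R{\left(f \right)} = \frac{4 \left(-9 + f\right)}{9 f}$ ($R{\left(f \right)} = \frac{f - 9}{f + \frac{5 f}{4}} = \frac{-9 + f}{\frac{9}{4} f} = \left(-9 + f\right) \frac{4}{9 f} = \frac{4 \left(-9 + f\right)}{9 f}$)
$R{\left(23 \right)} \left(-220\right) = \left(\frac{4}{9} - \frac{4}{23}\right) \left(-220\right) = \frac{56}{207} \left(-220\right) = - \frac{12320}{207}$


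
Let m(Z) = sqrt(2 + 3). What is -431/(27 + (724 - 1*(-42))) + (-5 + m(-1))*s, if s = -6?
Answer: 23359/793 - 6*sqrt(5) ≈ 16.040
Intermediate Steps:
m(Z) = sqrt(5)
-431/(27 + (724 - 1*(-42))) + (-5 + m(-1))*s = -431/(27 + (724 - 1*(-42))) + (-5 + sqrt(5))*(-6) = -431/(27 + (724 + 42)) + (30 - 6*sqrt(5)) = -431/(27 + 766) + (30 - 6*sqrt(5)) = -431/793 + (30 - 6*sqrt(5)) = 23359/793 - 6*sqrt(5)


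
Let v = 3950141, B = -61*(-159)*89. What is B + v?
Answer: 4813352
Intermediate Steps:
B = 863211 (B = 9699*89 = 863211)
B + v = 863211 + 3950141 = 4813352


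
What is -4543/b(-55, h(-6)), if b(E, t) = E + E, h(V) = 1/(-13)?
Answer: 413/10 ≈ 41.300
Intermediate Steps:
h(V) = -1/13 (h(V) = 1*(-1/13) = -1/13)
b(E, t) = 2*E
-4543/b(-55, h(-6)) = -4543/(2*(-55)) = -4543/(-110) = -4543*(-1/110) = 413/10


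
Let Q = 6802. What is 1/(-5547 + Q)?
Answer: 1/1255 ≈ 0.00079681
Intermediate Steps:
1/(-5547 + Q) = 1/(-5547 + 6802) = 1/1255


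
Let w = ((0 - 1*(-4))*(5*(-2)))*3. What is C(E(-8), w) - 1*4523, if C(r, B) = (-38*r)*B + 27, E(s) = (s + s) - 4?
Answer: -95696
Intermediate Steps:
w = -120 (w = ((0 + 4)*(-10))*3 = (4*(-10))*3 = -40*3 = -120)
E(s) = -4 + 2*s (E(s) = 2*s - 4 = -4 + 2*s)
C(r, B) = 27 - 38*B*r (C(r, B) = -38*B*r + 27 = 27 - 38*B*r)
C(E(-8), w) - 1*4523 = (27 - 38*(-120)*(-4 + 2*(-8))) - 1*4523 = (27 - 38*(-120)*(-4 - 16)) - 4523 = (27 - 38*(-120)*(-20)) - 4523 = (27 - 91200) - 4523 = -91173 - 4523 = -95696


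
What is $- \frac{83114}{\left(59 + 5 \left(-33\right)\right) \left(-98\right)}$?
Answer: $- \frac{41557}{5194} \approx -8.001$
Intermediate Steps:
$- \frac{83114}{\left(59 + 5 \left(-33\right)\right) \left(-98\right)} = - \frac{83114}{\left(59 - 165\right) \left(-98\right)} = - \frac{83114}{\left(-106\right) \left(-98\right)} = - \frac{83114}{10388} = \left(-83114\right) \frac{1}{10388} = - \frac{41557}{5194}$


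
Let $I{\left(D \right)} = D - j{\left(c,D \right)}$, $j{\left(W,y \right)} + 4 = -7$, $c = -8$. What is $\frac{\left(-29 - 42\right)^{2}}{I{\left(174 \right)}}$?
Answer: $\frac{5041}{185} \approx 27.249$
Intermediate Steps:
$j{\left(W,y \right)} = -11$ ($j{\left(W,y \right)} = -4 - 7 = -11$)
$I{\left(D \right)} = 11 + D$ ($I{\left(D \right)} = D - -11 = D + 11 = 11 + D$)
$\frac{\left(-29 - 42\right)^{2}}{I{\left(174 \right)}} = \frac{\left(-29 - 42\right)^{2}}{11 + 174} = \frac{\left(-71\right)^{2}}{185} = 5041 \cdot \frac{1}{185} = \frac{5041}{185}$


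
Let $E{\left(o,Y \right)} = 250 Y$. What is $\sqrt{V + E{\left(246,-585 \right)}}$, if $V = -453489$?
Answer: $i \sqrt{599739} \approx 774.43 i$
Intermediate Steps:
$\sqrt{V + E{\left(246,-585 \right)}} = \sqrt{-453489 + 250 \left(-585\right)} = \sqrt{-453489 - 146250} = \sqrt{-599739} = i \sqrt{599739}$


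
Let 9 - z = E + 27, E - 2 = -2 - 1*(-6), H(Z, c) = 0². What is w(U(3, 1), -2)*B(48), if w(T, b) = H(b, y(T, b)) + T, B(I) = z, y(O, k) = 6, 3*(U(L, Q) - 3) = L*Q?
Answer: -96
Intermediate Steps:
U(L, Q) = 3 + L*Q/3 (U(L, Q) = 3 + (L*Q)/3 = 3 + L*Q/3)
H(Z, c) = 0
E = 6 (E = 2 + (-2 - 1*(-6)) = 2 + (-2 + 6) = 2 + 4 = 6)
z = -24 (z = 9 - (6 + 27) = 9 - 1*33 = 9 - 33 = -24)
B(I) = -24
w(T, b) = T (w(T, b) = 0 + T = T)
w(U(3, 1), -2)*B(48) = (3 + (⅓)*3*1)*(-24) = (3 + 1)*(-24) = 4*(-24) = -96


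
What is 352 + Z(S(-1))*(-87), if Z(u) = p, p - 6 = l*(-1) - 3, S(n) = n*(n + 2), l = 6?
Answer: 613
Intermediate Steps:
S(n) = n*(2 + n)
p = -3 (p = 6 + (6*(-1) - 3) = 6 + (-6 - 3) = 6 - 9 = -3)
Z(u) = -3
352 + Z(S(-1))*(-87) = 352 - 3*(-87) = 352 + 261 = 613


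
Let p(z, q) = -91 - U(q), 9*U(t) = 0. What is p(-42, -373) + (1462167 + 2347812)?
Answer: 3809888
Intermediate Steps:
U(t) = 0 (U(t) = (1/9)*0 = 0)
p(z, q) = -91 (p(z, q) = -91 - 1*0 = -91 + 0 = -91)
p(-42, -373) + (1462167 + 2347812) = -91 + (1462167 + 2347812) = -91 + 3809979 = 3809888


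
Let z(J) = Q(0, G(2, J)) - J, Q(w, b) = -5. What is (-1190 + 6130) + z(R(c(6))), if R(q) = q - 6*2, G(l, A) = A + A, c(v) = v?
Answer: 4941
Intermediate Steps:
G(l, A) = 2*A
R(q) = -12 + q (R(q) = q - 1*12 = q - 12 = -12 + q)
z(J) = -5 - J
(-1190 + 6130) + z(R(c(6))) = (-1190 + 6130) + (-5 - (-12 + 6)) = 4940 + (-5 - 1*(-6)) = 4940 + (-5 + 6) = 4940 + 1 = 4941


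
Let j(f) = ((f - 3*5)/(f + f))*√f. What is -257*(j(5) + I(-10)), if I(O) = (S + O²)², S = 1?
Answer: -2621657 + 257*√5 ≈ -2.6211e+6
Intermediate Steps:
I(O) = (1 + O²)²
j(f) = (-15 + f)/(2*√f) (j(f) = ((f - 15)/((2*f)))*√f = ((-15 + f)*(1/(2*f)))*√f = ((-15 + f)/(2*f))*√f = (-15 + f)/(2*√f))
-257*(j(5) + I(-10)) = -257*((-15 + 5)/(2*√5) + (1 + (-10)²)²) = -257*((½)*(√5/5)*(-10) + (1 + 100)²) = -257*(-√5 + 101²) = -257*(-√5 + 10201) = -257*(10201 - √5) = -2621657 + 257*√5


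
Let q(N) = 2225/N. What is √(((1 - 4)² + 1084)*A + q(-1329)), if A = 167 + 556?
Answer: √1395749564574/1329 ≈ 888.95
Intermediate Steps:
A = 723
√(((1 - 4)² + 1084)*A + q(-1329)) = √(((1 - 4)² + 1084)*723 + 2225/(-1329)) = √(((-3)² + 1084)*723 + 2225*(-1/1329)) = √((9 + 1084)*723 - 2225/1329) = √(1093*723 - 2225/1329) = √(790239 - 2225/1329) = √(1050225406/1329) = √1395749564574/1329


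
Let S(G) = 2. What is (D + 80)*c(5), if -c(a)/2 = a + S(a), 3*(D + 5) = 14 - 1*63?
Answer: -2464/3 ≈ -821.33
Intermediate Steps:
D = -64/3 (D = -5 + (14 - 1*63)/3 = -5 + (14 - 63)/3 = -5 + (⅓)*(-49) = -5 - 49/3 = -64/3 ≈ -21.333)
c(a) = -4 - 2*a (c(a) = -2*(a + 2) = -2*(2 + a) = -4 - 2*a)
(D + 80)*c(5) = (-64/3 + 80)*(-4 - 2*5) = 176*(-4 - 10)/3 = (176/3)*(-14) = -2464/3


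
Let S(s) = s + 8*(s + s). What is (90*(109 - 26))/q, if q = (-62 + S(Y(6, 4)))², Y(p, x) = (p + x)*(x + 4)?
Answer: 3735/842402 ≈ 0.0044338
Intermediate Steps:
Y(p, x) = (4 + x)*(p + x) (Y(p, x) = (p + x)*(4 + x) = (4 + x)*(p + x))
S(s) = 17*s (S(s) = s + 8*(2*s) = s + 16*s = 17*s)
q = 1684804 (q = (-62 + 17*(4² + 4*6 + 4*4 + 6*4))² = (-62 + 17*(16 + 24 + 16 + 24))² = (-62 + 17*80)² = (-62 + 1360)² = 1298² = 1684804)
(90*(109 - 26))/q = (90*(109 - 26))/1684804 = (90*83)*(1/1684804) = 7470*(1/1684804) = 3735/842402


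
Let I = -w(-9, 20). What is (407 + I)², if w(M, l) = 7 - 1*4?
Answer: 163216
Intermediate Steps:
w(M, l) = 3 (w(M, l) = 7 - 4 = 3)
I = -3 (I = -1*3 = -3)
(407 + I)² = (407 - 3)² = 404² = 163216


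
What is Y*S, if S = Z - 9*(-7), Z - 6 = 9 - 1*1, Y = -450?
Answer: -34650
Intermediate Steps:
Z = 14 (Z = 6 + (9 - 1*1) = 6 + (9 - 1) = 6 + 8 = 14)
S = 77 (S = 14 - 9*(-7) = 14 + 63 = 77)
Y*S = -450*77 = -34650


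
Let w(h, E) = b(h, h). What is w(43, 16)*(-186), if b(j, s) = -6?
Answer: 1116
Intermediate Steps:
w(h, E) = -6
w(43, 16)*(-186) = -6*(-186) = 1116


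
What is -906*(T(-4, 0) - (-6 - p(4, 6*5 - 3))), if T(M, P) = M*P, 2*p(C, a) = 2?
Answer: -6342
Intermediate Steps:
p(C, a) = 1 (p(C, a) = (½)*2 = 1)
-906*(T(-4, 0) - (-6 - p(4, 6*5 - 3))) = -906*(-4*0 - (-6 - 1*1)) = -906*(0 - (-6 - 1)) = -906*(0 - 1*(-7)) = -906*(0 + 7) = -906*7 = -6342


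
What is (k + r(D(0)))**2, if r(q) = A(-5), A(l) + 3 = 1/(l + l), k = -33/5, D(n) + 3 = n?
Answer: 9409/100 ≈ 94.090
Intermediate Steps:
D(n) = -3 + n
k = -33/5 (k = -33*1/5 = -33/5 ≈ -6.6000)
A(l) = -3 + 1/(2*l) (A(l) = -3 + 1/(l + l) = -3 + 1/(2*l))
r(q) = -31/10 (r(q) = -3 + (1/2)/(-5) = -3 + (1/2)*(-1/5) = -3 - 1/10 = -31/10)
(k + r(D(0)))**2 = (-33/5 - 31/10)**2 = (-97/10)**2 = 9409/100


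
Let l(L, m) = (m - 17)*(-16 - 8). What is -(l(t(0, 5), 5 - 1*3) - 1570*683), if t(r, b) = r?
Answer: 1071950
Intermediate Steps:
l(L, m) = 408 - 24*m (l(L, m) = (-17 + m)*(-24) = 408 - 24*m)
-(l(t(0, 5), 5 - 1*3) - 1570*683) = -((408 - 24*(5 - 1*3)) - 1570*683) = -((408 - 24*(5 - 3)) - 1072310) = -((408 - 24*2) - 1072310) = -((408 - 48) - 1072310) = -(360 - 1072310) = -1*(-1071950) = 1071950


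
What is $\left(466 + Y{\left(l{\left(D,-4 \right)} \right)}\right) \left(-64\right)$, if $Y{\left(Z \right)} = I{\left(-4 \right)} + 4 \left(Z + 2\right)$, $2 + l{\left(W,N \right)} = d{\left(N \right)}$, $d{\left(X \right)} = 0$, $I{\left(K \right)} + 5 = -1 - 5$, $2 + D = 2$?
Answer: $-29120$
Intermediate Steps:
$D = 0$ ($D = -2 + 2 = 0$)
$I{\left(K \right)} = -11$ ($I{\left(K \right)} = -5 - 6 = -11$)
$l{\left(W,N \right)} = -2$ ($l{\left(W,N \right)} = -2 + 0 = -2$)
$Y{\left(Z \right)} = -3 + 4 Z$ ($Y{\left(Z \right)} = -11 + 4 \left(Z + 2\right) = -11 + 4 \left(2 + Z\right) = -11 + \left(8 + 4 Z\right) = -3 + 4 Z$)
$\left(466 + Y{\left(l{\left(D,-4 \right)} \right)}\right) \left(-64\right) = \left(466 + \left(-3 + 4 \left(-2\right)\right)\right) \left(-64\right) = \left(466 - 11\right) \left(-64\right) = 455 \left(-64\right) = -29120$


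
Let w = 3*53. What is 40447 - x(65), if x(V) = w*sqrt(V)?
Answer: 40447 - 159*sqrt(65) ≈ 39165.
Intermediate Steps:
w = 159
x(V) = 159*sqrt(V)
40447 - x(65) = 40447 - 159*sqrt(65)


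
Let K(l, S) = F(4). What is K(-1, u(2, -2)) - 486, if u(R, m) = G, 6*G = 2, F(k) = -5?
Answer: -491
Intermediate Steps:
G = ⅓ (G = (⅙)*2 = ⅓ ≈ 0.33333)
u(R, m) = ⅓
K(l, S) = -5
K(-1, u(2, -2)) - 486 = -5 - 486 = -491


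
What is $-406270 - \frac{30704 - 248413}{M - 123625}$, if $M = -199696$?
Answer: $- \frac{131355840379}{323321} \approx -4.0627 \cdot 10^{5}$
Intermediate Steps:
$-406270 - \frac{30704 - 248413}{M - 123625} = -406270 - \frac{30704 - 248413}{-199696 - 123625} = -406270 - - \frac{217709}{-323321} = -406270 - \left(-217709\right) \left(- \frac{1}{323321}\right) = -406270 - \frac{217709}{323321} = - \frac{131355840379}{323321}$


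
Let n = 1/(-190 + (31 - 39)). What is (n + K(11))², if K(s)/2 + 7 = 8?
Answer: 156025/39204 ≈ 3.9798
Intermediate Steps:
K(s) = 2 (K(s) = -14 + 2*8 = -14 + 16 = 2)
n = -1/198 (n = 1/(-190 - 8) = 1/(-198) = -1/198 ≈ -0.0050505)
(n + K(11))² = (-1/198 + 2)² = (395/198)² = 156025/39204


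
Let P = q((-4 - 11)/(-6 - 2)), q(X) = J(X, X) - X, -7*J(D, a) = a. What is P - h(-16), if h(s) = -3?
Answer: 6/7 ≈ 0.85714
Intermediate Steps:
J(D, a) = -a/7
q(X) = -8*X/7 (q(X) = -X/7 - X = -8*X/7)
P = -15/7 (P = -8*(-4 - 11)/(7*(-6 - 2)) = -(-120)/(7*(-8)) = -(-120)*(-1)/(7*8) = -8/7*15/8 = -15/7 ≈ -2.1429)
P - h(-16) = -15/7 - 1*(-3) = -15/7 + 3 = 6/7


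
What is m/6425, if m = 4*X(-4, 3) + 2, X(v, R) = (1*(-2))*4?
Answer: -6/1285 ≈ -0.0046693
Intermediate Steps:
X(v, R) = -8 (X(v, R) = -2*4 = -8)
m = -30 (m = 4*(-8) + 2 = -32 + 2 = -30)
m/6425 = -30/6425 = -30*1/6425 = -6/1285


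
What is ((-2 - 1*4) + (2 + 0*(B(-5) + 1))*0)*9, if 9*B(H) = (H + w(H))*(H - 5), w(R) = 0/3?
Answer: -54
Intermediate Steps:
w(R) = 0 (w(R) = 0*(⅓) = 0)
B(H) = H*(-5 + H)/9 (B(H) = ((H + 0)*(H - 5))/9 = (H*(-5 + H))/9 = H*(-5 + H)/9)
((-2 - 1*4) + (2 + 0*(B(-5) + 1))*0)*9 = ((-2 - 1*4) + (2 + 0*((⅑)*(-5)*(-5 - 5) + 1))*0)*9 = ((-2 - 4) + (2 + 0*((⅑)*(-5)*(-10) + 1))*0)*9 = (-6 + (2 + 0*(50/9 + 1))*0)*9 = (-6 + (2 + 0*(59/9))*0)*9 = (-6 + (2 + 0)*0)*9 = (-6 + 2*0)*9 = (-6 + 0)*9 = -6*9 = -54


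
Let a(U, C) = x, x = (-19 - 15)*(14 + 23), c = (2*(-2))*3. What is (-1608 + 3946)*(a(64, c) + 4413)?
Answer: 7376390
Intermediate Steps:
c = -12 (c = -4*3 = -12)
x = -1258 (x = -34*37 = -1258)
a(U, C) = -1258
(-1608 + 3946)*(a(64, c) + 4413) = (-1608 + 3946)*(-1258 + 4413) = 2338*3155 = 7376390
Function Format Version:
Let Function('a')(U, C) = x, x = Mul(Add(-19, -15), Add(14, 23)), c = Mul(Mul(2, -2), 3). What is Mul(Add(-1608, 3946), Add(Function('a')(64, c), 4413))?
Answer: 7376390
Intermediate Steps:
c = -12 (c = Mul(-4, 3) = -12)
x = -1258 (x = Mul(-34, 37) = -1258)
Function('a')(U, C) = -1258
Mul(Add(-1608, 3946), Add(Function('a')(64, c), 4413)) = Mul(Add(-1608, 3946), Add(-1258, 4413)) = Mul(2338, 3155) = 7376390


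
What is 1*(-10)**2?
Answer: 100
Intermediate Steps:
1*(-10)**2 = 1*100 = 100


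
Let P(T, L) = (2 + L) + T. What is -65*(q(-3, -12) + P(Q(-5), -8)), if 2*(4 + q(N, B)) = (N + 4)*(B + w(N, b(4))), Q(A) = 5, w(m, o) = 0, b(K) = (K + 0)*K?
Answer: 715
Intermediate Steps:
b(K) = K² (b(K) = K*K = K²)
P(T, L) = 2 + L + T
q(N, B) = -4 + B*(4 + N)/2 (q(N, B) = -4 + ((N + 4)*(B + 0))/2 = -4 + ((4 + N)*B)/2 = -4 + (B*(4 + N))/2 = -4 + B*(4 + N)/2)
-65*(q(-3, -12) + P(Q(-5), -8)) = -65*((-4 + 2*(-12) + (½)*(-12)*(-3)) + (2 - 8 + 5)) = -65*((-4 - 24 + 18) - 1) = -65*(-10 - 1) = -65*(-11) = 715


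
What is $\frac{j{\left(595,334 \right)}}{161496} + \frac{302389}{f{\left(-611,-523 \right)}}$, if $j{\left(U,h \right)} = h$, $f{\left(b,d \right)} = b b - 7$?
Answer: $\frac{4079941735}{5024059812} \approx 0.81208$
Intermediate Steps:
$f{\left(b,d \right)} = -7 + b^{2}$ ($f{\left(b,d \right)} = b^{2} - 7 = -7 + b^{2}$)
$\frac{j{\left(595,334 \right)}}{161496} + \frac{302389}{f{\left(-611,-523 \right)}} = \frac{334}{161496} + \frac{302389}{-7 + \left(-611\right)^{2}} = 334 \cdot \frac{1}{161496} + \frac{302389}{-7 + 373321} = \frac{167}{80748} + \frac{302389}{373314} = \frac{4079941735}{5024059812}$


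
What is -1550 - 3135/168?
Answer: -87845/56 ≈ -1568.7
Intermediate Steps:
-1550 - 3135/168 = -1550 - 3135*1/168 = -1550 - 1045/56 = -87845/56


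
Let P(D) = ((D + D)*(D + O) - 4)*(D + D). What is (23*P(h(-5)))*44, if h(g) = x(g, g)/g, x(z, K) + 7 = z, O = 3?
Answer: 13309824/125 ≈ 1.0648e+5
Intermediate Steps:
x(z, K) = -7 + z
h(g) = (-7 + g)/g
P(D) = 2*D*(-4 + 2*D*(3 + D)) (P(D) = ((D + D)*(D + 3) - 4)*(D + D) = ((2*D)*(3 + D) - 4)*(2*D) = (2*D*(3 + D) - 4)*(2*D) = (-4 + 2*D*(3 + D))*(2*D) = 2*D*(-4 + 2*D*(3 + D)))
(23*P(h(-5)))*44 = (23*(4*((-7 - 5)/(-5))*(-2 + ((-7 - 5)/(-5))² + 3*((-7 - 5)/(-5)))))*44 = (23*(4*(-⅕*(-12))*(-2 + (-⅕*(-12))² + 3*(-⅕*(-12)))))*44 = (23*(4*(12/5)*(-2 + (12/5)² + 3*(12/5))))*44 = (23*(4*(12/5)*(-2 + 144/25 + 36/5)))*44 = (23*(4*(12/5)*(274/25)))*44 = (23*(13152/125))*44 = (302496/125)*44 = 13309824/125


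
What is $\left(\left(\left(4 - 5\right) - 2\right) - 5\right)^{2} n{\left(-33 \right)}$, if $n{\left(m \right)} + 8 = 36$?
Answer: $1792$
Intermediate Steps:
$n{\left(m \right)} = 28$ ($n{\left(m \right)} = -8 + 36 = 28$)
$\left(\left(\left(4 - 5\right) - 2\right) - 5\right)^{2} n{\left(-33 \right)} = \left(\left(\left(4 - 5\right) - 2\right) - 5\right)^{2} \cdot 28 = \left(\left(-1 - 2\right) - 5\right)^{2} \cdot 28 = \left(-3 - 5\right)^{2} \cdot 28 = \left(-8\right)^{2} \cdot 28 = 64 \cdot 28 = 1792$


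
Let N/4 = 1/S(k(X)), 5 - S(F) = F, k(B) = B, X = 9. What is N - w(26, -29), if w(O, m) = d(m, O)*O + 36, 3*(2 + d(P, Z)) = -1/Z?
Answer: 46/3 ≈ 15.333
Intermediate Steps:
S(F) = 5 - F
d(P, Z) = -2 - 1/(3*Z) (d(P, Z) = -2 + (-1/Z)/3 = -2 - 1/(3*Z))
w(O, m) = 36 + O*(-2 - 1/(3*O)) (w(O, m) = (-2 - 1/(3*O))*O + 36 = O*(-2 - 1/(3*O)) + 36 = 36 + O*(-2 - 1/(3*O)))
N = -1 (N = 4/(5 - 1*9) = 4/(5 - 9) = 4/(-4) = 4*(-¼) = -1)
N - w(26, -29) = -1 - (107/3 - 2*26) = -1 - (107/3 - 52) = -1 - 1*(-49/3) = -1 + 49/3 = 46/3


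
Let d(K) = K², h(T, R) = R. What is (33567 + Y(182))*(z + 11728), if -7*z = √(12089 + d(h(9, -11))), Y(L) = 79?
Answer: 394600288 - 33646*√12210/7 ≈ 3.9407e+8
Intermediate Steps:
z = -√12210/7 (z = -√(12089 + (-11)²)/7 = -√(12089 + 121)/7 = -√12210/7 ≈ -15.786)
(33567 + Y(182))*(z + 11728) = (33567 + 79)*(-√12210/7 + 11728) = 33646*(11728 - √12210/7) = 394600288 - 33646*√12210/7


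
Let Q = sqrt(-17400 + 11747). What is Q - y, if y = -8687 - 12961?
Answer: 21648 + I*sqrt(5653) ≈ 21648.0 + 75.186*I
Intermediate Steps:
y = -21648
Q = I*sqrt(5653) (Q = sqrt(-5653) = I*sqrt(5653) ≈ 75.186*I)
Q - y = I*sqrt(5653) - 1*(-21648) = I*sqrt(5653) + 21648 = 21648 + I*sqrt(5653)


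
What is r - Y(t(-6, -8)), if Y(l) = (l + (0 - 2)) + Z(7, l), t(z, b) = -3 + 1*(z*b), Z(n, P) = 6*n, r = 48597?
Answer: 48512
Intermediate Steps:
t(z, b) = -3 + b*z (t(z, b) = -3 + 1*(b*z) = -3 + b*z)
Y(l) = 40 + l (Y(l) = (l + (0 - 2)) + 6*7 = (l - 2) + 42 = (-2 + l) + 42 = 40 + l)
r - Y(t(-6, -8)) = 48597 - (40 + (-3 - 8*(-6))) = 48597 - (40 + (-3 + 48)) = 48597 - (40 + 45) = 48597 - 1*85 = 48597 - 85 = 48512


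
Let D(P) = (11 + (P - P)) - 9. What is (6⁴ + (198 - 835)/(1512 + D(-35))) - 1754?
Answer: -694049/1514 ≈ -458.42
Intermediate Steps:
D(P) = 2 (D(P) = (11 + 0) - 9 = 11 - 9 = 2)
(6⁴ + (198 - 835)/(1512 + D(-35))) - 1754 = (6⁴ + (198 - 835)/(1512 + 2)) - 1754 = (1296 - 637/1514) - 1754 = 1961507/1514 - 1754 = -694049/1514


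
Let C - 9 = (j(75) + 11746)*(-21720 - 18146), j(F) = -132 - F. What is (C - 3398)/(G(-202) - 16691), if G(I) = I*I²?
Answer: 460017163/8259099 ≈ 55.698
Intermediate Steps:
C = -460013765 (C = 9 + ((-132 - 1*75) + 11746)*(-21720 - 18146) = 9 + ((-132 - 75) + 11746)*(-39866) = 9 + (-207 + 11746)*(-39866) = 9 + 11539*(-39866) = 9 - 460013774 = -460013765)
G(I) = I³
(C - 3398)/(G(-202) - 16691) = (-460013765 - 3398)/((-202)³ - 16691) = -460017163/(-8242408 - 16691) = -460017163/(-8259099) = -460017163*(-1/8259099) = 460017163/8259099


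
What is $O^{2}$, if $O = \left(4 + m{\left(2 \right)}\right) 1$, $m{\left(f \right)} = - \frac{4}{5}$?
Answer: $\frac{256}{25} \approx 10.24$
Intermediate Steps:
$m{\left(f \right)} = - \frac{4}{5}$ ($m{\left(f \right)} = \left(-4\right) \frac{1}{5} = - \frac{4}{5}$)
$O = \frac{16}{5}$ ($O = \left(4 - \frac{4}{5}\right) 1 = \frac{16}{5} \cdot 1 = \frac{16}{5} \approx 3.2$)
$O^{2} = \left(\frac{16}{5}\right)^{2} = \frac{256}{25}$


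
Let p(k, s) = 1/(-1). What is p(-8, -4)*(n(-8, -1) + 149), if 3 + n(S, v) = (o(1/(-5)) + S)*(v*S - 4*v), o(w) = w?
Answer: -238/5 ≈ -47.600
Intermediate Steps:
p(k, s) = -1
n(S, v) = -3 + (-1/5 + S)*(-4*v + S*v) (n(S, v) = -3 + (1/(-5) + S)*(v*S - 4*v) = -3 + (-1/5 + S)*(S*v - 4*v) = -3 + (-1/5 + S)*(-4*v + S*v))
p(-8, -4)*(n(-8, -1) + 149) = -((-3 + (4/5)*(-1) - 1*(-8)**2 - 21/5*(-8)*(-1)) + 149) = -((-3 - 4/5 - 1*64 - 168/5) + 149) = -((-3 - 4/5 - 64 - 168/5) + 149) = -(-507/5 + 149) = -1*238/5 = -238/5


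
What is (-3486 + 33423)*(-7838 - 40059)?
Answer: -1433892489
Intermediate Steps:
(-3486 + 33423)*(-7838 - 40059) = 29937*(-47897) = -1433892489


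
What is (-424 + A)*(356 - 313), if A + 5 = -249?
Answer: -29154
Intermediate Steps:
A = -254 (A = -5 - 249 = -254)
(-424 + A)*(356 - 313) = (-424 - 254)*(356 - 313) = -678*43 = -29154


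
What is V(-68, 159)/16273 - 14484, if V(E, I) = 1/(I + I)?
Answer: -74952005975/5174814 ≈ -14484.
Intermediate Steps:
V(E, I) = 1/(2*I)
V(-68, 159)/16273 - 14484 = ((½)/159)/16273 - 14484 = ((½)*(1/159))*(1/16273) - 14484 = (1/318)*(1/16273) - 14484 = 1/5174814 - 14484 = -74952005975/5174814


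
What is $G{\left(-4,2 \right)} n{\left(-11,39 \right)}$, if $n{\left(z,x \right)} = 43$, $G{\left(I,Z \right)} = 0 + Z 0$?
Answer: $0$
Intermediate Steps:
$G{\left(I,Z \right)} = 0$ ($G{\left(I,Z \right)} = 0 + 0 = 0$)
$G{\left(-4,2 \right)} n{\left(-11,39 \right)} = 0 \cdot 43 = 0$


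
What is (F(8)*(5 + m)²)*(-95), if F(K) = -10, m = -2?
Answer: 8550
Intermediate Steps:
(F(8)*(5 + m)²)*(-95) = -10*(5 - 2)²*(-95) = -10*3²*(-95) = -10*9*(-95) = -90*(-95) = 8550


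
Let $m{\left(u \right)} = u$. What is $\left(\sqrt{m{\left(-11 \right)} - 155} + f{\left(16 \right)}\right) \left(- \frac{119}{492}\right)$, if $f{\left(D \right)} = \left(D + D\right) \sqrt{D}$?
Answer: $- \frac{3808}{123} - \frac{119 i \sqrt{166}}{492} \approx -30.959 - 3.1163 i$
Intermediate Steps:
$f{\left(D \right)} = 2 D^{\frac{3}{2}}$ ($f{\left(D \right)} = 2 D \sqrt{D} = 2 D^{\frac{3}{2}}$)
$\left(\sqrt{m{\left(-11 \right)} - 155} + f{\left(16 \right)}\right) \left(- \frac{119}{492}\right) = \left(\sqrt{-11 - 155} + 2 \cdot 16^{\frac{3}{2}}\right) \left(- \frac{119}{492}\right) = \left(\sqrt{-166} + 2 \cdot 64\right) \left(\left(-119\right) \frac{1}{492}\right) = \left(i \sqrt{166} + 128\right) \left(- \frac{119}{492}\right) = \left(128 + i \sqrt{166}\right) \left(- \frac{119}{492}\right) = - \frac{3808}{123} - \frac{119 i \sqrt{166}}{492}$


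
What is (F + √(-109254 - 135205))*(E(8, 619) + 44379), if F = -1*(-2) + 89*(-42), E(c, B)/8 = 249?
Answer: -173242056 + 46371*I*√244459 ≈ -1.7324e+8 + 2.2927e+7*I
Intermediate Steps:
E(c, B) = 1992 (E(c, B) = 8*249 = 1992)
F = -3736 (F = 2 - 3738 = -3736)
(F + √(-109254 - 135205))*(E(8, 619) + 44379) = (-3736 + √(-109254 - 135205))*(1992 + 44379) = (-3736 + √(-244459))*46371 = (-3736 + I*√244459)*46371 = -173242056 + 46371*I*√244459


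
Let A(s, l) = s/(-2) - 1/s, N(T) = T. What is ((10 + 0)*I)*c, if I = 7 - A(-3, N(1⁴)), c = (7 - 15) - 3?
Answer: -1705/3 ≈ -568.33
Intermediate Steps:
A(s, l) = -1/s - s/2 (A(s, l) = s*(-½) - 1/s = -s/2 - 1/s = -1/s - s/2)
c = -11 (c = -8 - 3 = -11)
I = 31/6 (I = 7 - (-1/(-3) - ½*(-3)) = 7 - (-1*(-⅓) + 3/2) = 7 - (⅓ + 3/2) = 7 - 1*11/6 = 7 - 11/6 = 31/6 ≈ 5.1667)
((10 + 0)*I)*c = ((10 + 0)*(31/6))*(-11) = (10*(31/6))*(-11) = (155/3)*(-11) = -1705/3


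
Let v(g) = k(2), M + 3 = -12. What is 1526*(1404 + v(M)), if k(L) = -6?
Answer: 2133348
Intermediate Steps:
M = -15 (M = -3 - 12 = -15)
v(g) = -6
1526*(1404 + v(M)) = 1526*(1404 - 6) = 1526*1398 = 2133348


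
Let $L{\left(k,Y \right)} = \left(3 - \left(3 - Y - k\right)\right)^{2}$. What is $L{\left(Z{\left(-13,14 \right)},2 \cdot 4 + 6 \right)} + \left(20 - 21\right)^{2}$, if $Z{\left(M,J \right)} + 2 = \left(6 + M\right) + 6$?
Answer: $122$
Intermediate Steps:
$Z{\left(M,J \right)} = 10 + M$ ($Z{\left(M,J \right)} = -2 + \left(\left(6 + M\right) + 6\right) = -2 + \left(12 + M\right) = 10 + M$)
$L{\left(k,Y \right)} = \left(Y + k\right)^{2}$ ($L{\left(k,Y \right)} = \left(3 + \left(-3 + Y + k\right)\right)^{2} = \left(Y + k\right)^{2}$)
$L{\left(Z{\left(-13,14 \right)},2 \cdot 4 + 6 \right)} + \left(20 - 21\right)^{2} = \left(\left(2 \cdot 4 + 6\right) + \left(10 - 13\right)\right)^{2} + \left(20 - 21\right)^{2} = \left(\left(8 + 6\right) - 3\right)^{2} + \left(-1\right)^{2} = \left(14 - 3\right)^{2} + 1 = 11^{2} + 1 = 121 + 1 = 122$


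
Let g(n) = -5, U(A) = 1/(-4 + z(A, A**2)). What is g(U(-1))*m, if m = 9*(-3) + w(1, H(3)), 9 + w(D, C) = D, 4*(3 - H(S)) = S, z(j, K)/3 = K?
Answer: 175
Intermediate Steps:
z(j, K) = 3*K
U(A) = 1/(-4 + 3*A**2)
H(S) = 3 - S/4
w(D, C) = -9 + D
m = -35 (m = 9*(-3) + (-9 + 1) = -27 - 8 = -35)
g(U(-1))*m = -5*(-35) = 175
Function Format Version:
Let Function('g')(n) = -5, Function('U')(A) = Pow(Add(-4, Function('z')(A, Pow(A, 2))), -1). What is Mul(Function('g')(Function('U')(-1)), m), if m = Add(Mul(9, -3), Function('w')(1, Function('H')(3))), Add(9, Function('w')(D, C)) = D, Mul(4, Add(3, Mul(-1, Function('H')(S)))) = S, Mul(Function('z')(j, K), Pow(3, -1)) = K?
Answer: 175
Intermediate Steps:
Function('z')(j, K) = Mul(3, K)
Function('U')(A) = Pow(Add(-4, Mul(3, Pow(A, 2))), -1)
Function('H')(S) = Add(3, Mul(Rational(-1, 4), S))
Function('w')(D, C) = Add(-9, D)
m = -35 (m = Add(Mul(9, -3), Add(-9, 1)) = Add(-27, -8) = -35)
Mul(Function('g')(Function('U')(-1)), m) = Mul(-5, -35) = 175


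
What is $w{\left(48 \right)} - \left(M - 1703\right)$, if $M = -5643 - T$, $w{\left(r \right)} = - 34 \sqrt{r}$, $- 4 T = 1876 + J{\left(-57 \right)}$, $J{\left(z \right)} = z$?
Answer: $\frac{27565}{4} - 136 \sqrt{3} \approx 6655.7$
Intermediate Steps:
$T = - \frac{1819}{4}$ ($T = - \frac{1876 - 57}{4} = \left(- \frac{1}{4}\right) 1819 = - \frac{1819}{4} \approx -454.75$)
$M = - \frac{20753}{4}$ ($M = -5643 - - \frac{1819}{4} = -5643 + \frac{1819}{4} = - \frac{20753}{4} \approx -5188.3$)
$w{\left(48 \right)} - \left(M - 1703\right) = - 34 \sqrt{48} - \left(- \frac{20753}{4} - 1703\right) = - 34 \cdot 4 \sqrt{3} - \left(- \frac{20753}{4} - 1703\right) = - 136 \sqrt{3} - - \frac{27565}{4} = - 136 \sqrt{3} + \frac{27565}{4} = \frac{27565}{4} - 136 \sqrt{3}$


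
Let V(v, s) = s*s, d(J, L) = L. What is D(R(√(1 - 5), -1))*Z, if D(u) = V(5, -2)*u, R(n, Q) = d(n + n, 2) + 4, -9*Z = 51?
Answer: -136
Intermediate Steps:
Z = -17/3 (Z = -⅑*51 = -17/3 ≈ -5.6667)
V(v, s) = s²
R(n, Q) = 6 (R(n, Q) = 2 + 4 = 6)
D(u) = 4*u (D(u) = (-2)²*u = 4*u)
D(R(√(1 - 5), -1))*Z = (4*6)*(-17/3) = 24*(-17/3) = -136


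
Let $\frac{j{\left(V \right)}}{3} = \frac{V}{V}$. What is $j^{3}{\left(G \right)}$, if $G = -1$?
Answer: $27$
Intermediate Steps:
$j{\left(V \right)} = 3$ ($j{\left(V \right)} = 3 \frac{V}{V} = 3 \cdot 1 = 3$)
$j^{3}{\left(G \right)} = 3^{3} = 27$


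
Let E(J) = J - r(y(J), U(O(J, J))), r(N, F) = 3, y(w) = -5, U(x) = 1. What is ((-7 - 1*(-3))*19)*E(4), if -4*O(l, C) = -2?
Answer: -76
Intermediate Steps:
O(l, C) = ½ (O(l, C) = -¼*(-2) = ½)
E(J) = -3 + J (E(J) = J - 1*3 = J - 3 = -3 + J)
((-7 - 1*(-3))*19)*E(4) = ((-7 - 1*(-3))*19)*(-3 + 4) = ((-7 + 3)*19)*1 = -4*19*1 = -76*1 = -76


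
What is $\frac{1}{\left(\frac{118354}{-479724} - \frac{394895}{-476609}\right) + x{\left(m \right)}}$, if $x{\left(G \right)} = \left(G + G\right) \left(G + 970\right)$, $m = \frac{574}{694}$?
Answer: $\frac{1966457656233546}{3159120726354605051} \approx 0.00062247$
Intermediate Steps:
$m = \frac{287}{347}$ ($m = 574 \cdot \frac{1}{694} = \frac{287}{347} \approx 0.82709$)
$x{\left(G \right)} = 2 G \left(970 + G\right)$
$\frac{1}{\left(\frac{118354}{-479724} - \frac{394895}{-476609}\right) + x{\left(m \right)}} = \frac{1}{\left(\frac{118354}{-479724} - \frac{394895}{-476609}\right) + 2 \cdot \frac{287}{347} \left(970 + \frac{287}{347}\right)} = \frac{1}{\left(118354 \left(- \frac{1}{479724}\right) - - \frac{394895}{476609}\right) + 2 \cdot \frac{287}{347} \cdot \frac{336877}{347}} = \frac{1}{\left(- \frac{59177}{239862} + \frac{394895}{476609}\right) + \frac{193367398}{120409}} = \frac{1}{\frac{9502287671}{16331483994} + \frac{193367398}{120409}} = \frac{1}{\frac{3159120726354605051}{1966457656233546}} = \frac{1966457656233546}{3159120726354605051}$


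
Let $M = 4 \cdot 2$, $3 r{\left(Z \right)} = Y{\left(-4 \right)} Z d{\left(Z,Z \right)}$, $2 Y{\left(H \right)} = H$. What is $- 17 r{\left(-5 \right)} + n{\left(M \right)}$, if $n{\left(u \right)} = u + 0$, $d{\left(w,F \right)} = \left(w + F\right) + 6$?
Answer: $\frac{704}{3} \approx 234.67$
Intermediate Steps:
$Y{\left(H \right)} = \frac{H}{2}$
$d{\left(w,F \right)} = 6 + F + w$ ($d{\left(w,F \right)} = \left(F + w\right) + 6 = 6 + F + w$)
$r{\left(Z \right)} = - \frac{2 Z \left(6 + 2 Z\right)}{3}$ ($r{\left(Z \right)} = \frac{\frac{1}{2} \left(-4\right) Z \left(6 + Z + Z\right)}{3} = \frac{- 2 Z \left(6 + 2 Z\right)}{3} = \frac{\left(-2\right) Z \left(6 + 2 Z\right)}{3} = - \frac{2 Z \left(6 + 2 Z\right)}{3}$)
$M = 8$
$n{\left(u \right)} = u$
$- 17 r{\left(-5 \right)} + n{\left(M \right)} = - 17 \left(\left(- \frac{4}{3}\right) \left(-5\right) \left(3 - 5\right)\right) + 8 = - 17 \left(\left(- \frac{4}{3}\right) \left(-5\right) \left(-2\right)\right) + 8 = \left(-17\right) \left(- \frac{40}{3}\right) + 8 = \frac{680}{3} + 8 = \frac{704}{3}$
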